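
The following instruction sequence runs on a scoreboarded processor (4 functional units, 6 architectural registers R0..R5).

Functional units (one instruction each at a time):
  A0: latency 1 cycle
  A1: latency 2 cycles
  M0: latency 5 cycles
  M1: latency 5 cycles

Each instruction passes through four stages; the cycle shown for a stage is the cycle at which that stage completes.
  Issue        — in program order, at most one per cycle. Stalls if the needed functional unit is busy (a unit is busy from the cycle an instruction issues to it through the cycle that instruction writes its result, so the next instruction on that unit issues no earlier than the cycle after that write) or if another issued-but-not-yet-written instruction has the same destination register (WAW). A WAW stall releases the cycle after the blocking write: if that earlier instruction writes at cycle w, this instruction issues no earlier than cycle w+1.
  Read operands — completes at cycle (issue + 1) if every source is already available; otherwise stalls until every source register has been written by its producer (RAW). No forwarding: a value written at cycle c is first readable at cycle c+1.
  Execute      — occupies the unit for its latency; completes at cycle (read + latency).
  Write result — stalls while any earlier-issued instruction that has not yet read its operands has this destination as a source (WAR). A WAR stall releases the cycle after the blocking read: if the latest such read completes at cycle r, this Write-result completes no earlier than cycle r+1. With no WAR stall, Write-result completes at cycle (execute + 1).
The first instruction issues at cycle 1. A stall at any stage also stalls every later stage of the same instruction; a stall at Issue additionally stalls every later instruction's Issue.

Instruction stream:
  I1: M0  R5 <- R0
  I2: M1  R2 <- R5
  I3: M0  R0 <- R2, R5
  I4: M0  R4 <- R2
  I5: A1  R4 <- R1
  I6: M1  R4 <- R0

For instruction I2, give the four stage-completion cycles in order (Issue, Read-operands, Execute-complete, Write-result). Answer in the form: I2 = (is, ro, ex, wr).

I1 -> (1, 2, 7, 8)
I2 -> (2, 9, 14, 15)  // RAW R5: wait I1 write@8
I3 -> (9, 16, 21, 22)  // struct: M0 busy until I1 writes@8, RAW R2: wait I2 write@15
I4 -> (23, 24, 29, 30)  // struct: M0 busy until I3 writes@22
I5 -> (31, 32, 34, 35)  // WAW R4: wait I4 write@30
I6 -> (36, 37, 42, 43)  // WAW R4: wait I5 write@35

I2 = (2, 9, 14, 15)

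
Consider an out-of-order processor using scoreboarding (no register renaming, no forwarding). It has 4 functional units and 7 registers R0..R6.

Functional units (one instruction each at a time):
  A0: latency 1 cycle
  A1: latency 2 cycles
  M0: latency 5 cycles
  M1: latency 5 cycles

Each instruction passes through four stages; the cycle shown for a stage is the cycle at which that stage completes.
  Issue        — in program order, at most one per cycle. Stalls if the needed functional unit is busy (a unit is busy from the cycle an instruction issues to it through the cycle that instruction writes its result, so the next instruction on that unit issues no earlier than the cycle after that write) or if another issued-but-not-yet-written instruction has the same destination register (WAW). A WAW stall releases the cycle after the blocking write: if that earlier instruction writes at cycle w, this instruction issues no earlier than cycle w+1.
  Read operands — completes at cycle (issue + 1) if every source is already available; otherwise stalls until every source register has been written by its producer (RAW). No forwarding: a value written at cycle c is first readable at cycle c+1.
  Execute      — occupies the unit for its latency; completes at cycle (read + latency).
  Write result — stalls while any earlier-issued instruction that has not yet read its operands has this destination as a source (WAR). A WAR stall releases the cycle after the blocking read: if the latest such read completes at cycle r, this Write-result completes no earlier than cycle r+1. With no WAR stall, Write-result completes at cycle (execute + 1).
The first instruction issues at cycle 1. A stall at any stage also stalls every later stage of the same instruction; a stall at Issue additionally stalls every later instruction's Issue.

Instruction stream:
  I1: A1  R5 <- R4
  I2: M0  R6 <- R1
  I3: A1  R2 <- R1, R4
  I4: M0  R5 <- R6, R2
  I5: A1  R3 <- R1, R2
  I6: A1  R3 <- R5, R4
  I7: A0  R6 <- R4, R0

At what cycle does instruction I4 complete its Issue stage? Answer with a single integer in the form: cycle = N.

cycle 1: I1 dispatched to A1
cycle 2: I1 operands ready, I2 dispatched to M0
cycle 3: I2 operands ready
cycle 4: I1 complete
cycle 5: R5←I1
cycle 6: I3 dispatched to A1
cycle 7: I3 operands ready
cycle 8: I2 complete
cycle 9: R6←I2, I3 complete
cycle 10: R2←I3, I4 dispatched to M0
cycle 11: I4 operands ready, I5 dispatched to A1
cycle 12: I5 operands ready
cycle 14: I5 complete
cycle 15: R3←I5
cycle 16: I4 complete, I6 dispatched to A1
cycle 17: R5←I4, I7 dispatched to A0
cycle 18: I6 operands ready, I7 operands ready
cycle 19: I7 complete
cycle 20: I6 complete, R6←I7
cycle 21: R3←I6

cycle = 10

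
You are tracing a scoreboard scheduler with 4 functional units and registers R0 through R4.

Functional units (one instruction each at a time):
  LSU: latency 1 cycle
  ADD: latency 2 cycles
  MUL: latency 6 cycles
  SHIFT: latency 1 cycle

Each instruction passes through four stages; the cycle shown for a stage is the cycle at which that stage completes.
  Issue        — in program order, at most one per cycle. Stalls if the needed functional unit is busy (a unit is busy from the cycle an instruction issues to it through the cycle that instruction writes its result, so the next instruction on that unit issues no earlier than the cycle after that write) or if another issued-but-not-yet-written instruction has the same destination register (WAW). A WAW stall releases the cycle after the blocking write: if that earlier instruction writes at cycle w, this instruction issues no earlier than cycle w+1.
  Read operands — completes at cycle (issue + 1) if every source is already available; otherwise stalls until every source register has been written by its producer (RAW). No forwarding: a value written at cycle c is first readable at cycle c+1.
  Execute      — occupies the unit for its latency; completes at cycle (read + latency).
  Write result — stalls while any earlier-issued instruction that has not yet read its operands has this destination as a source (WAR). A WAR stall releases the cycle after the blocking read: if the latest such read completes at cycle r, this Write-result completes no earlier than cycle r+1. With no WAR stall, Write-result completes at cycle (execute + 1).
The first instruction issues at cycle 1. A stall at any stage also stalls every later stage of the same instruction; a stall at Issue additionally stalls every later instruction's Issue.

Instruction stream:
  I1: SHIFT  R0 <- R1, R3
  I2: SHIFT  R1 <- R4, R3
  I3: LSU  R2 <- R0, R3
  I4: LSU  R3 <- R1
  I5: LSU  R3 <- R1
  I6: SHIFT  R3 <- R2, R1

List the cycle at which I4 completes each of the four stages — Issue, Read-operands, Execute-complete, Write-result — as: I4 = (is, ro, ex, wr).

  I1 | 1 | 2 | 3 | 4
  I2 | 5 | 6 | 7 | 8   struct: SHIFT busy until I1 writes@4
  I3 | 6 | 7 | 8 | 9
  I4 | 10 | 11 | 12 | 13   struct: LSU busy until I3 writes@9
  I5 | 14 | 15 | 16 | 17   struct: LSU busy until I4 writes@13
  I6 | 18 | 19 | 20 | 21   WAW R3: wait I5 write@17

I4 = (10, 11, 12, 13)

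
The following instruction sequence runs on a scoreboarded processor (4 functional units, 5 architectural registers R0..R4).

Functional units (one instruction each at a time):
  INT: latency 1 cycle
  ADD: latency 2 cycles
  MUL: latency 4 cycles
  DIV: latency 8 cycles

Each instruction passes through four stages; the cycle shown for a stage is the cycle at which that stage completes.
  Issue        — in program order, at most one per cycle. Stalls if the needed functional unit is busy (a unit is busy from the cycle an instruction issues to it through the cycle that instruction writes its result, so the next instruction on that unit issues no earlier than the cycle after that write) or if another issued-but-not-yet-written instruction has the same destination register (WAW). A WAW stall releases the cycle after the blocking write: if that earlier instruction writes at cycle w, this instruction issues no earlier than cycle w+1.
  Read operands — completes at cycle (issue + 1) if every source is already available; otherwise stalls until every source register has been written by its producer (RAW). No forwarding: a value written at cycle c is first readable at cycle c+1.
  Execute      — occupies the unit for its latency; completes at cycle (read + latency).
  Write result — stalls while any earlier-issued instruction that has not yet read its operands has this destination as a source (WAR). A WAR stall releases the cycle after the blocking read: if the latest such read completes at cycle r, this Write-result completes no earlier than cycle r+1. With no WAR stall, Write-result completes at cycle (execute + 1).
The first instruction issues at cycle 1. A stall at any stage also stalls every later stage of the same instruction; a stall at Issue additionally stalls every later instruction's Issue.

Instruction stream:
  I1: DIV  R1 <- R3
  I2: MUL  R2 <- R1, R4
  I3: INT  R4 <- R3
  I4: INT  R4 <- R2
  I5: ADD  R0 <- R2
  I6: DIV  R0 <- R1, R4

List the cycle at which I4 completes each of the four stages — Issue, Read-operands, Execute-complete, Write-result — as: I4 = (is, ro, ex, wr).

t=1  I1→DIV
t=2  I1 RO | I2→MUL
t=3  I3→INT
t=4  I3 RO
t=5  I3 EX
t=10  I1 EX
t=11  I1 WR R1
t=12  I2 RO
t=13  I3 WR R4
t=14  I4→INT
t=15  I5→ADD
t=16  I2 EX
t=17  I2 WR R2
t=18  I4 RO | I5 RO
t=19  I4 EX
t=20  I4 WR R4 | I5 EX
t=21  I5 WR R0
t=22  I6→DIV
t=23  I6 RO
t=31  I6 EX
t=32  I6 WR R0

I4 = (14, 18, 19, 20)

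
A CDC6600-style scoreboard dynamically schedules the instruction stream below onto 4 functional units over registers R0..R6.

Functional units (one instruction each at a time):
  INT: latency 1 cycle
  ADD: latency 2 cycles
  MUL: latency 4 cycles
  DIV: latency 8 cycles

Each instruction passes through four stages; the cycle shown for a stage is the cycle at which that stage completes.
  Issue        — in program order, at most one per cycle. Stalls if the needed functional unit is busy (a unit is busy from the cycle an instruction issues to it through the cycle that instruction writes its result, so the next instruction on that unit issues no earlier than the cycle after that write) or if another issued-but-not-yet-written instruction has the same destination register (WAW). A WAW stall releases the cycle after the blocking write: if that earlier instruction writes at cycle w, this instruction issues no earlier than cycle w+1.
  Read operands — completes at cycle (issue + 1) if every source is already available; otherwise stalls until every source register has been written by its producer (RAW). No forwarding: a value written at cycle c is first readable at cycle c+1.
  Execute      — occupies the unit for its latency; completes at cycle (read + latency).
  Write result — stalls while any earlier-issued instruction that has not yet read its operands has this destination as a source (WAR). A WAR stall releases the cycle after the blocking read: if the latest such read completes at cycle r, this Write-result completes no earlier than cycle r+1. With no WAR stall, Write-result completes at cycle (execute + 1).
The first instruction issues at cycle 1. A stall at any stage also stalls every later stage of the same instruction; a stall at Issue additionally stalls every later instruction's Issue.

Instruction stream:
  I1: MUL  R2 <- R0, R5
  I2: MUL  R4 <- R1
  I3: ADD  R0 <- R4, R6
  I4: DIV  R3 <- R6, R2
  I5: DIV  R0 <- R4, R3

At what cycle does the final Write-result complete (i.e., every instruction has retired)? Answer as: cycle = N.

[I1] 1/2/6/7
[I2] 8/9/13/14  (struct: MUL busy until I1 writes@7)
[I3] 9/15/17/18  (RAW R4: wait I2 write@14)
[I4] 10/11/19/20
[I5] 21/22/30/31  (struct: DIV busy until I4 writes@20)

cycle = 31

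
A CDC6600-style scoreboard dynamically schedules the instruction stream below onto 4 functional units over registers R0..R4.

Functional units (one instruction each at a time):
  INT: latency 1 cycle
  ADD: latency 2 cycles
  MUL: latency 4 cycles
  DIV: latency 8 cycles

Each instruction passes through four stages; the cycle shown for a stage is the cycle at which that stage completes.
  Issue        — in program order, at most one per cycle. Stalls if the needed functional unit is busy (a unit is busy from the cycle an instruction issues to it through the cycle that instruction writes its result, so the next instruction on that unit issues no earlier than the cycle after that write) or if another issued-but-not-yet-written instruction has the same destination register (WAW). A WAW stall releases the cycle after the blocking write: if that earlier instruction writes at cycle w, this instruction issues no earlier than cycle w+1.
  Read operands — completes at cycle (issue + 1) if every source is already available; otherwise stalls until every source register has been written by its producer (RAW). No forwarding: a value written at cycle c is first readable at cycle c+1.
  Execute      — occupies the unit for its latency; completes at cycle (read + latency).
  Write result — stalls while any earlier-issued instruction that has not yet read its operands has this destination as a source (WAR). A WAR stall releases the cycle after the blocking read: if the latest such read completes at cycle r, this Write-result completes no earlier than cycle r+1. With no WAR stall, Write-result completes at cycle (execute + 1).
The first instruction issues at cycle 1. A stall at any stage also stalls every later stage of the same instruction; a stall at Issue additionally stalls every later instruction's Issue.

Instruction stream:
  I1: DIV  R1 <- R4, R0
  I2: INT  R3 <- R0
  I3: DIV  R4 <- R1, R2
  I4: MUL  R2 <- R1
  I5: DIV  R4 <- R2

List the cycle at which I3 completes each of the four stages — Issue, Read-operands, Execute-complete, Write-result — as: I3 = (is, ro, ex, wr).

1) issue 1, read 2, done 10, write 11
2) issue 2, read 3, done 4, write 5
3) issue 12, read 13, done 21, write 22  <struct: DIV busy until I1 writes@11>
4) issue 13, read 14, done 18, write 19
5) issue 23, read 24, done 32, write 33  <struct: DIV busy until I3 writes@22>

I3 = (12, 13, 21, 22)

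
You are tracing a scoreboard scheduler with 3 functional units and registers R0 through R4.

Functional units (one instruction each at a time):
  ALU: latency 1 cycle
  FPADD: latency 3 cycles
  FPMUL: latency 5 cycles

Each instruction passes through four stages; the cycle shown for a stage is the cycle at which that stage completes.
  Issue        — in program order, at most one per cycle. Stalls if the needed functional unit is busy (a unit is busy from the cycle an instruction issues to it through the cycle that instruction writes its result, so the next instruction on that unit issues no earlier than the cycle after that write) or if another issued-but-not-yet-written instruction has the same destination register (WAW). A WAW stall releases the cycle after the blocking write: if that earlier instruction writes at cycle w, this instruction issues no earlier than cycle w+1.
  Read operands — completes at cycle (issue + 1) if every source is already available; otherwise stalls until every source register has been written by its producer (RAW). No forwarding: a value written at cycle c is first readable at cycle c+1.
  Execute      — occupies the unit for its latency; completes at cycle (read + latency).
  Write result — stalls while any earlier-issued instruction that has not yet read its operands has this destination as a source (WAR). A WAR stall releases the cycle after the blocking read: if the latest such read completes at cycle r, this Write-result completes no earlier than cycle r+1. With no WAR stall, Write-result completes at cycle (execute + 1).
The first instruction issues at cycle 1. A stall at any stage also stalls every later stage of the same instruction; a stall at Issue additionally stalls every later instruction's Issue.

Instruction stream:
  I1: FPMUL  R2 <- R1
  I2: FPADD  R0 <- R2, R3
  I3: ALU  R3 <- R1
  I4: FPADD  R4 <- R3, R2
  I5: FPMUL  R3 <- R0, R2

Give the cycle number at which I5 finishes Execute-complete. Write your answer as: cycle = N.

cycle = 21

1) issue 1, read 2, done 7, write 8
2) issue 2, read 9, done 12, write 13  <RAW R2: wait I1 write@8>
3) issue 3, read 4, done 5, write 10  <WAR R3: wait I2 read@9>
4) issue 14, read 15, done 18, write 19  <struct: FPADD busy until I2 writes@13>
5) issue 15, read 16, done 21, write 22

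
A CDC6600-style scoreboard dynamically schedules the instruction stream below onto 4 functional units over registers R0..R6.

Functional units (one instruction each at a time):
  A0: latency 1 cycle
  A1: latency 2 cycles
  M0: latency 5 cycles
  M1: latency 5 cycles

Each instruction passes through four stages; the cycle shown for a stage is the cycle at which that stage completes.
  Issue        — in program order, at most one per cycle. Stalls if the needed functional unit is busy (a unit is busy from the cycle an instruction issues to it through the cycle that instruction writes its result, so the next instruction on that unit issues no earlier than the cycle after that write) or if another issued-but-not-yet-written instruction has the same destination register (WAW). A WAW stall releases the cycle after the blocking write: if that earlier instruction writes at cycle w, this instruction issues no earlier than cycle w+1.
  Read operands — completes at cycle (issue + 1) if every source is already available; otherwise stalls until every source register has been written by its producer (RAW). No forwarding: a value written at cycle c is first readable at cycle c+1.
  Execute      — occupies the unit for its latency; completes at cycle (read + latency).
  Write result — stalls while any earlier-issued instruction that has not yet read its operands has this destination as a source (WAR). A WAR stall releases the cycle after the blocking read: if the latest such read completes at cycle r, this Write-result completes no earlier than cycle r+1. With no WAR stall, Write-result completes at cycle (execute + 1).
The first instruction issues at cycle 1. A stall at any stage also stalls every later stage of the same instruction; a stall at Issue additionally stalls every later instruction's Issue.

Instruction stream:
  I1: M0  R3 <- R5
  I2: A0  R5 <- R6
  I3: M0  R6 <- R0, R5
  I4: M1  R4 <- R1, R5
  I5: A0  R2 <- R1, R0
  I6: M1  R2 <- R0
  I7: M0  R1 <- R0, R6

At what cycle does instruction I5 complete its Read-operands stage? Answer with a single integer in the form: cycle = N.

cycle = 12

1) issue 1, read 2, done 7, write 8
2) issue 2, read 3, done 4, write 5
3) issue 9, read 10, done 15, write 16  <struct: M0 busy until I1 writes@8>
4) issue 10, read 11, done 16, write 17
5) issue 11, read 12, done 13, write 14
6) issue 18, read 19, done 24, write 25  <struct: M1 busy until I4 writes@17>
7) issue 19, read 20, done 25, write 26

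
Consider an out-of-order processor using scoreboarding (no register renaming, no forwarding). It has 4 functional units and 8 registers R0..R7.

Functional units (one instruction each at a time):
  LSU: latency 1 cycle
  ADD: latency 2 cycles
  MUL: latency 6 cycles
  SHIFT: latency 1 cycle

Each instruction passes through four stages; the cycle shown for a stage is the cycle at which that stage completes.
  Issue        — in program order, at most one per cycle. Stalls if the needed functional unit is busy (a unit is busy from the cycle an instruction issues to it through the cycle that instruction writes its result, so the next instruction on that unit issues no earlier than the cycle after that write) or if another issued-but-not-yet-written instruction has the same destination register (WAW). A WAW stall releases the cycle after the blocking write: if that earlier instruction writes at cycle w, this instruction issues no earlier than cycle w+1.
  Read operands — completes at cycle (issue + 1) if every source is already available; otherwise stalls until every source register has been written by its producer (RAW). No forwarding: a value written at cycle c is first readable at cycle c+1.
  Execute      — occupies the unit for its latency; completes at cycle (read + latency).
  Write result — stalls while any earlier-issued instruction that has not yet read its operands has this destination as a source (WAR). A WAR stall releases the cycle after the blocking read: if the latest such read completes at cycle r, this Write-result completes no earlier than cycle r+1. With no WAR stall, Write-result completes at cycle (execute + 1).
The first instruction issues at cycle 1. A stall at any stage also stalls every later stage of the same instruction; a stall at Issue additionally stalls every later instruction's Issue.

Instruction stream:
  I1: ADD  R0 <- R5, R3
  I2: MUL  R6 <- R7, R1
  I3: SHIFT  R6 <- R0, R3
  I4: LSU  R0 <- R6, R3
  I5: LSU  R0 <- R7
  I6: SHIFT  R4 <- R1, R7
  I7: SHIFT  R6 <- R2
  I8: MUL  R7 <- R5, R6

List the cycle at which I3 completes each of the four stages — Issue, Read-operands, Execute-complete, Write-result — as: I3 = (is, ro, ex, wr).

I3 = (11, 12, 13, 14)

1) issue 1, read 2, done 4, write 5
2) issue 2, read 3, done 9, write 10
3) issue 11, read 12, done 13, write 14  <WAW R6: wait I2 write@10>
4) issue 12, read 15, done 16, write 17  <RAW R6: wait I3 write@14>
5) issue 18, read 19, done 20, write 21  <struct: LSU busy until I4 writes@17>
6) issue 19, read 20, done 21, write 22
7) issue 23, read 24, done 25, write 26  <struct: SHIFT busy until I6 writes@22>
8) issue 24, read 27, done 33, write 34  <RAW R6: wait I7 write@26>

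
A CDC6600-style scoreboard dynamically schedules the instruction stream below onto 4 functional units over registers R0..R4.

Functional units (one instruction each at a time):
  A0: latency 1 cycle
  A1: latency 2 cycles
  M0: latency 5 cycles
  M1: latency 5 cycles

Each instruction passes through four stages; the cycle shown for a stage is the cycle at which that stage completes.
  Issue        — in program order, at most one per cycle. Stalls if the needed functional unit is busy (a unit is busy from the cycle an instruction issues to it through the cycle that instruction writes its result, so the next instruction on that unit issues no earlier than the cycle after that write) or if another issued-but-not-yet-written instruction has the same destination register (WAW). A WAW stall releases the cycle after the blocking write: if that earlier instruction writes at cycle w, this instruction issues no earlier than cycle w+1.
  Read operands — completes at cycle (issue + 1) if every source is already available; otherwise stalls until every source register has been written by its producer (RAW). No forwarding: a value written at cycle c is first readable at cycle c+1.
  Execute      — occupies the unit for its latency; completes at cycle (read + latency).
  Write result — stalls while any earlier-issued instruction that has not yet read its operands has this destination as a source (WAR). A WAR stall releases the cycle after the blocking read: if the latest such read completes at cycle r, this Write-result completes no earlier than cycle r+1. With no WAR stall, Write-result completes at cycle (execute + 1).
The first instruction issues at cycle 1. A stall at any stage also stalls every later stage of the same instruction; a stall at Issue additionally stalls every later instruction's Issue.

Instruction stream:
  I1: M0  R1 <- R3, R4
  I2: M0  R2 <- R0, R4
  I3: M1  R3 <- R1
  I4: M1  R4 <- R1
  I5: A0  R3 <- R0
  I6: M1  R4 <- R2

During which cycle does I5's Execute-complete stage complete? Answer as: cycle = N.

cycle = 21

  I1 | 1 | 2 | 7 | 8
  I2 | 9 | 10 | 15 | 16   struct: M0 busy until I1 writes@8
  I3 | 10 | 11 | 16 | 17
  I4 | 18 | 19 | 24 | 25   struct: M1 busy until I3 writes@17
  I5 | 19 | 20 | 21 | 22
  I6 | 26 | 27 | 32 | 33   struct: M1 busy until I4 writes@25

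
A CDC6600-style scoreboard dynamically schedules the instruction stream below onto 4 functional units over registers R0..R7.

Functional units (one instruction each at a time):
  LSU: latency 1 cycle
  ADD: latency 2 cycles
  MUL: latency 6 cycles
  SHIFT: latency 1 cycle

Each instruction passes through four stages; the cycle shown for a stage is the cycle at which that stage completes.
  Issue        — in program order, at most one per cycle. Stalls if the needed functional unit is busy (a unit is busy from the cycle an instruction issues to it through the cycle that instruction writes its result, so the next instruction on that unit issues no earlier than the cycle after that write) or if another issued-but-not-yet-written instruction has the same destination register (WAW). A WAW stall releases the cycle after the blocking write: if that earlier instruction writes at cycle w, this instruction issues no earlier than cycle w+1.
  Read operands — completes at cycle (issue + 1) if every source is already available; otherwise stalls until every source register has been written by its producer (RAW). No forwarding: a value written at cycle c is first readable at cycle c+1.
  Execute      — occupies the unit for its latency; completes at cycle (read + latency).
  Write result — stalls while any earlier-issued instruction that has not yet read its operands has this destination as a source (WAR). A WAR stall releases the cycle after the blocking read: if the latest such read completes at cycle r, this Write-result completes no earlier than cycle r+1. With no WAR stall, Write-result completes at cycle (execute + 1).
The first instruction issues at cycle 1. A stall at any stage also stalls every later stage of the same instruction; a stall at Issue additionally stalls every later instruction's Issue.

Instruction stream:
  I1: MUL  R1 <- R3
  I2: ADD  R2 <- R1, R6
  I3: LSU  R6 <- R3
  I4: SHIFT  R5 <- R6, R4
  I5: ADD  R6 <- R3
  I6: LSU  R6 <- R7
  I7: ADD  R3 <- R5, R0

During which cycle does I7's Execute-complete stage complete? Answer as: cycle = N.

I1 -> (1, 2, 8, 9)
I2 -> (2, 10, 12, 13)  // RAW R1: wait I1 write@9
I3 -> (3, 4, 5, 11)  // WAR R6: wait I2 read@10
I4 -> (4, 12, 13, 14)  // RAW R6: wait I3 write@11
I5 -> (14, 15, 17, 18)  // struct: ADD busy until I2 writes@13
I6 -> (19, 20, 21, 22)  // WAW R6: wait I5 write@18
I7 -> (20, 21, 23, 24)

cycle = 23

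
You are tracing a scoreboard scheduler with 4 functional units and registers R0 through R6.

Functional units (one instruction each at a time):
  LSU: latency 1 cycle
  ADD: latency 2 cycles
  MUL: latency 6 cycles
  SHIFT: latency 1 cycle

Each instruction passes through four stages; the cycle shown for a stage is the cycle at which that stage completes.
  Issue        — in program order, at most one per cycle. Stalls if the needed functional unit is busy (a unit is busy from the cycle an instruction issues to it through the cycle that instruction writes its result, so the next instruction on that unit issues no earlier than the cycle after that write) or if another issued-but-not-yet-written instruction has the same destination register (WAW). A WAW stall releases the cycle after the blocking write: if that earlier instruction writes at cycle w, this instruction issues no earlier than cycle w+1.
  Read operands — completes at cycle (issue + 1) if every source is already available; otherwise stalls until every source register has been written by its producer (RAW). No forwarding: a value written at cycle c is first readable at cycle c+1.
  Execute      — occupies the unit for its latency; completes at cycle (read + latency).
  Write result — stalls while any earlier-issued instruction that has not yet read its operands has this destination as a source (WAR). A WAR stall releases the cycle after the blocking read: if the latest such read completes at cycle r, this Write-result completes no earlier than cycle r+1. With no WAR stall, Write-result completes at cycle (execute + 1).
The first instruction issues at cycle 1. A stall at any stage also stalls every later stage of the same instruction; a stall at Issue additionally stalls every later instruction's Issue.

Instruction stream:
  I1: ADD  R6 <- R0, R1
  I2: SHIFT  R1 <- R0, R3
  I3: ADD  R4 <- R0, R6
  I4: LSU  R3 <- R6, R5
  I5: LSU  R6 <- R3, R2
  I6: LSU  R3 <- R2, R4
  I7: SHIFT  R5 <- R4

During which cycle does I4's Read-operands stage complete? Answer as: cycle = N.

cycle = 8

c1: I1 dispatched to ADD
c2: I1 operands ready · I2 dispatched to SHIFT
c3: I2 operands ready
c4: I1 complete · I2 complete
c5: R6←I1 · R1←I2
c6: I3 dispatched to ADD
c7: I3 operands ready · I4 dispatched to LSU
c8: I4 operands ready
c9: I3 complete · I4 complete
c10: R4←I3 · R3←I4
c11: I5 dispatched to LSU
c12: I5 operands ready
c13: I5 complete
c14: R6←I5
c15: I6 dispatched to LSU
c16: I6 operands ready · I7 dispatched to SHIFT
c17: I6 complete · I7 operands ready
c18: R3←I6 · I7 complete
c19: R5←I7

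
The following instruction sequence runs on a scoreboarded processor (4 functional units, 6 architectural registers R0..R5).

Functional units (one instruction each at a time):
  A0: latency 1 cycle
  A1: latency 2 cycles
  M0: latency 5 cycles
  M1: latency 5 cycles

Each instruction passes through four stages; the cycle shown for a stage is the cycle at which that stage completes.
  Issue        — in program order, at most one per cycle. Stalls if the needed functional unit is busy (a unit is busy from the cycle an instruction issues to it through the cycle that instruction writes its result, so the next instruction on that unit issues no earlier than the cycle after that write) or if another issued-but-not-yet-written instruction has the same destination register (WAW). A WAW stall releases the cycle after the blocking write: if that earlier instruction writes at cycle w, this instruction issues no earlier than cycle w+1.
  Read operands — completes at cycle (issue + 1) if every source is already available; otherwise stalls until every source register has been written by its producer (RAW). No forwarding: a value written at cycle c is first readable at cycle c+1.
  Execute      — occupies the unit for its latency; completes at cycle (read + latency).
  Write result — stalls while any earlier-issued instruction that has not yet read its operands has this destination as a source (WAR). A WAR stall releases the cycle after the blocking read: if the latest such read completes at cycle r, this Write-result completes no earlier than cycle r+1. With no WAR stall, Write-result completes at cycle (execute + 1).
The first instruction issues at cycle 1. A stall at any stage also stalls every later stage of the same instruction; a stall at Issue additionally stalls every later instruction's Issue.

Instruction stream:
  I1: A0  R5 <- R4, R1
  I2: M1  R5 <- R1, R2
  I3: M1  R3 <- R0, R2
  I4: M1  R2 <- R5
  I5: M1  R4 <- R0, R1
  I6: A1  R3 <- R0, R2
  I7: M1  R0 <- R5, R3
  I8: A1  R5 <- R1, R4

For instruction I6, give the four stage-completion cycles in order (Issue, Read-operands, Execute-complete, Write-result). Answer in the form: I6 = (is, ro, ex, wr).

I1 -> (1, 2, 3, 4)
I2 -> (5, 6, 11, 12)  // WAW R5: wait I1 write@4
I3 -> (13, 14, 19, 20)  // struct: M1 busy until I2 writes@12
I4 -> (21, 22, 27, 28)  // struct: M1 busy until I3 writes@20
I5 -> (29, 30, 35, 36)  // struct: M1 busy until I4 writes@28
I6 -> (30, 31, 33, 34)
I7 -> (37, 38, 43, 44)  // struct: M1 busy until I5 writes@36
I8 -> (38, 39, 41, 42)

I6 = (30, 31, 33, 34)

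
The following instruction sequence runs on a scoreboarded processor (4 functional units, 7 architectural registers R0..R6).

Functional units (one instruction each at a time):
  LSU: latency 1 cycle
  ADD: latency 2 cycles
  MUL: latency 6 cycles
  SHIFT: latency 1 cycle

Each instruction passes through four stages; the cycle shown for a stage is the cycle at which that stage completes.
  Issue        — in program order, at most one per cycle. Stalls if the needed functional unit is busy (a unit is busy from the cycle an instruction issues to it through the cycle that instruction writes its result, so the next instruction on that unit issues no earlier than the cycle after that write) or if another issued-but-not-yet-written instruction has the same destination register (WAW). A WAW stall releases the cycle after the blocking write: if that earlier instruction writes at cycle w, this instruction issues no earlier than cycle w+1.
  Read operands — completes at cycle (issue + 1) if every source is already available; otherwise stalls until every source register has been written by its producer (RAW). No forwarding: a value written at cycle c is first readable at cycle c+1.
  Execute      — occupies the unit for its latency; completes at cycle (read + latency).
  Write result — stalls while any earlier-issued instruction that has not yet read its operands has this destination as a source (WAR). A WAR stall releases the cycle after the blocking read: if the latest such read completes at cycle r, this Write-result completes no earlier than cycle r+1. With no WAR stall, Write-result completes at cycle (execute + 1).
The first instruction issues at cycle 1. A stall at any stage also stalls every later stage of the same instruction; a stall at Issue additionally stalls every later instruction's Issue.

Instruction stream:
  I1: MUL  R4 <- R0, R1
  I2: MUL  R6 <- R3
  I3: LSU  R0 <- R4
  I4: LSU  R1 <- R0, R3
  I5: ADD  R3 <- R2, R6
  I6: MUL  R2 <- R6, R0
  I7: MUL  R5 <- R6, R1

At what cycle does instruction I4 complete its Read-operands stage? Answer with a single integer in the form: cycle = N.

cycle 1: I1→MUL
cycle 2: I1 RO
cycle 8: I1 EX
cycle 9: I1 WR R4
cycle 10: I2→MUL
cycle 11: I2 RO, I3→LSU
cycle 12: I3 RO
cycle 13: I3 EX
cycle 14: I3 WR R0
cycle 15: I4→LSU
cycle 16: I4 RO, I5→ADD
cycle 17: I2 EX, I4 EX
cycle 18: I2 WR R6, I4 WR R1
cycle 19: I5 RO, I6→MUL
cycle 20: I6 RO
cycle 21: I5 EX
cycle 22: I5 WR R3
cycle 26: I6 EX
cycle 27: I6 WR R2
cycle 28: I7→MUL
cycle 29: I7 RO
cycle 35: I7 EX
cycle 36: I7 WR R5

cycle = 16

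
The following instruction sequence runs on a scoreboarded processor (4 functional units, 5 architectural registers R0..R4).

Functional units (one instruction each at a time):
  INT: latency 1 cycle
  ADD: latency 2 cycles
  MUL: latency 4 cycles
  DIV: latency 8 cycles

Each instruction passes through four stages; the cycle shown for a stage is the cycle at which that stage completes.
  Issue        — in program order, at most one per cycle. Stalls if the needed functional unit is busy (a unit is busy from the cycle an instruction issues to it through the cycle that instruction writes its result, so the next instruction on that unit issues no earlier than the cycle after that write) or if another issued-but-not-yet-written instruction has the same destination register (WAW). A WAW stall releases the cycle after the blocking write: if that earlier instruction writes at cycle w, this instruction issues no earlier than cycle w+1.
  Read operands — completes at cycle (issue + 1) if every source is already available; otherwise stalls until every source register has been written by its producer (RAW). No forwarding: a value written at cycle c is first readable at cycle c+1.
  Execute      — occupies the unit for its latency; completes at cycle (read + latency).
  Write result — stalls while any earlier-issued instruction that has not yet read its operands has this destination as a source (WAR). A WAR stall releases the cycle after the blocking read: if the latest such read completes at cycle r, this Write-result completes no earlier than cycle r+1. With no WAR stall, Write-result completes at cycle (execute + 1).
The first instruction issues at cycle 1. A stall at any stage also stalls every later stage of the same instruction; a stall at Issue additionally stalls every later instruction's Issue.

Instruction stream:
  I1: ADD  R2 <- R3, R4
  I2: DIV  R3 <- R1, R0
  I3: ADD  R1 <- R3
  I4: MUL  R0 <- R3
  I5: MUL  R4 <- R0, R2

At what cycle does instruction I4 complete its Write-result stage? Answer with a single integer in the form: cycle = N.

cycle = 18

t=1  I1 issues→ADD
t=2  I1 reads, I2 issues→DIV
t=3  I2 reads
t=4  I1 exec-done
t=5  I1 writes R2
t=6  I3 issues→ADD
t=7  I4 issues→MUL
t=11  I2 exec-done
t=12  I2 writes R3
t=13  I3 reads, I4 reads
t=15  I3 exec-done
t=16  I3 writes R1
t=17  I4 exec-done
t=18  I4 writes R0
t=19  I5 issues→MUL
t=20  I5 reads
t=24  I5 exec-done
t=25  I5 writes R4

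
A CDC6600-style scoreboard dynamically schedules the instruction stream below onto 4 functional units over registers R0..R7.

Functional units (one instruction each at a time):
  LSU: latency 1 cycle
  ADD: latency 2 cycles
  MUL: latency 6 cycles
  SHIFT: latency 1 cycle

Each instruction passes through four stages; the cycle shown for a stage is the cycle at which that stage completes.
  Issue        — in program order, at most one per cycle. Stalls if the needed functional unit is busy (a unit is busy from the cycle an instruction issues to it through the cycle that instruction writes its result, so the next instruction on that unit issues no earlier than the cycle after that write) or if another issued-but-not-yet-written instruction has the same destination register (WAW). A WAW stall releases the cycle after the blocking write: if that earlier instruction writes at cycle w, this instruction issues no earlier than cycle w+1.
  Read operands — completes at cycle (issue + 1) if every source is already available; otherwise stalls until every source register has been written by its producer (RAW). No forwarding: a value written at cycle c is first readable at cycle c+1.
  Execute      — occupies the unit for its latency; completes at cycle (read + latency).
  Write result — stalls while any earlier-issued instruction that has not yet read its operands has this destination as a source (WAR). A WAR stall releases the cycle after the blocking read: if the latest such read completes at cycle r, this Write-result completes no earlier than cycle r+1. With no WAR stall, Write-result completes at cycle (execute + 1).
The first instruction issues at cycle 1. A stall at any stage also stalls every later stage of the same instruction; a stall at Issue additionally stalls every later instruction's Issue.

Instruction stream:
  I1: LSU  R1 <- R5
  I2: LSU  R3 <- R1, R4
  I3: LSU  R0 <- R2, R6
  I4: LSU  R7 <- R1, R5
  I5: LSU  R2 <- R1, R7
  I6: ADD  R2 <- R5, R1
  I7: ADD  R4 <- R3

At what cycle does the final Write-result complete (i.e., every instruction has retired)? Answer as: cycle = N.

[I1] 1/2/3/4
[I2] 5/6/7/8  (struct: LSU busy until I1 writes@4)
[I3] 9/10/11/12  (struct: LSU busy until I2 writes@8)
[I4] 13/14/15/16  (struct: LSU busy until I3 writes@12)
[I5] 17/18/19/20  (struct: LSU busy until I4 writes@16)
[I6] 21/22/24/25  (WAW R2: wait I5 write@20)
[I7] 26/27/29/30  (struct: ADD busy until I6 writes@25)

cycle = 30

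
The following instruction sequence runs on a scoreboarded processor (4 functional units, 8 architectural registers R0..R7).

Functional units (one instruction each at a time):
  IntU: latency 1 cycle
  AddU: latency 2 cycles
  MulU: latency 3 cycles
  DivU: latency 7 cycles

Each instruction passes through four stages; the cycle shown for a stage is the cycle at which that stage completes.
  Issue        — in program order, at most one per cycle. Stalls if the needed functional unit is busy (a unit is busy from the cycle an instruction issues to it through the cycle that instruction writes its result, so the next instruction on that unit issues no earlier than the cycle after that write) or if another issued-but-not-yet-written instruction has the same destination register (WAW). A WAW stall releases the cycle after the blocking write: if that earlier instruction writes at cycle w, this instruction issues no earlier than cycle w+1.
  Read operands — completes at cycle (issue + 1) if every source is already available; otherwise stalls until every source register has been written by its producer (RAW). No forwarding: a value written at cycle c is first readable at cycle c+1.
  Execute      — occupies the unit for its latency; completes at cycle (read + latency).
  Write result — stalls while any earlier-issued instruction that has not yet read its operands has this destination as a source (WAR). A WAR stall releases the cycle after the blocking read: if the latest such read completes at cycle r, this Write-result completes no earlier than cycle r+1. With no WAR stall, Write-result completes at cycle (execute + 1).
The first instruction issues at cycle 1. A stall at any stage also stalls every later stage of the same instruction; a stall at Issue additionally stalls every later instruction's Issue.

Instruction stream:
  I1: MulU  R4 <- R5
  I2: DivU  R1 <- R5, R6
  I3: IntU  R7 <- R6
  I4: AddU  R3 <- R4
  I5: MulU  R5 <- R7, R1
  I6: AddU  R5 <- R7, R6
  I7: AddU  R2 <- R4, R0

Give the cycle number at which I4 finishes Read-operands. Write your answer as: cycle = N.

t=1  I1→MulU
t=2  I1 RO | I2→DivU
t=3  I2 RO | I3→IntU
t=4  I3 RO | I4→AddU
t=5  I1 EX | I3 EX
t=6  I1 WR R4 | I3 WR R7
t=7  I4 RO | I5→MulU
t=9  I4 EX
t=10  I2 EX | I4 WR R3
t=11  I2 WR R1
t=12  I5 RO
t=15  I5 EX
t=16  I5 WR R5
t=17  I6→AddU
t=18  I6 RO
t=20  I6 EX
t=21  I6 WR R5
t=22  I7→AddU
t=23  I7 RO
t=25  I7 EX
t=26  I7 WR R2

cycle = 7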